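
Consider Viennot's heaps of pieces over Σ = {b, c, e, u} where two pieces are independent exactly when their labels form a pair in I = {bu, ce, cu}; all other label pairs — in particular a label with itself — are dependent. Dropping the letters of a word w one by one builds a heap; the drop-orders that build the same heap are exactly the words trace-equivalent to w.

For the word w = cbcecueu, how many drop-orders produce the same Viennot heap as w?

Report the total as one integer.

#0=c has no predecessor
#1=b depends on [0:c]
#2=c depends on [1:b]
#3=e depends on [1:b]
#4=c depends on [2:c]
#5=u depends on [3:e]
#6=e depends on [5:u]
#7=u depends on [6:e]
sources: [0:c]
N(rest) = Σ N(rest − s) over sources s of rest; N(one piece) = 1:
  size 1 → [4]=1  [7]=1
  size 2 → [2,4]=1  [4,7]=2  [6,7]=1
  size 3 → [2,4,7]=3  [4,6,7]=3  [5,6,7]=1
  size 4 → [2,4,6,7]=6  [3,5,6,7]=1  [4,5,6,7]=4
  size 5 → [2,4,5,6,7]=10  [3,4,5,6,7]=5
  size 6 → [2,3,4,5,6,7]=15
  first=0(c) contributes 15

15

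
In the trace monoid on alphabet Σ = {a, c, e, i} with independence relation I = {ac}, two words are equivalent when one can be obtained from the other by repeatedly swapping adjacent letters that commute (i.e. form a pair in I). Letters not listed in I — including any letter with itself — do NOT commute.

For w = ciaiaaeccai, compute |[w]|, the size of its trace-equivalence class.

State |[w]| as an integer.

3

0(c) covers ∅
1(i) covers 0:c
2(a) covers 1:i
3(i) covers 2:a
4(a) covers 3:i
5(a) covers 4:a
6(e) covers 5:a
7(c) covers 6:e
8(c) covers 7:c
9(a) covers 6:e
10(i) covers 8:c, 9:a
floor of heap: 0:c
completions by unplaced set U, small U first (add the entries for U minus each lowest piece of U):
  |U|=1: {10}:1
  |U|=2: {8,10}:1  {9,10}:1
  |U|=3: {7,8,10}:1  {8,9,10}:2
  |U|=4: {7,8,9,10}:3
  |U|=5: {6,7,8,9,10}:3
  |U|=6: {5,6,7,8,9,10}:3
  |U|=7: {4,5,6,7,8,9,10}:3
  |U|=8: {3,4,5,6,7,8,9,10}:3
  |U|=9: {2,3,4,5,6,7,8,9,10}:3
  start at 0(c): 3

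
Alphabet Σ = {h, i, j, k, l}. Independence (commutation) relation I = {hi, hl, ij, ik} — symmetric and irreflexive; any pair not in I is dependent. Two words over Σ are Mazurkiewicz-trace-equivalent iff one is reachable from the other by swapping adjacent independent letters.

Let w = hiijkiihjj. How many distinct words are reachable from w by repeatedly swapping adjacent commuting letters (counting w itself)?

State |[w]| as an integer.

piece 0:h — minimal
piece 1:i — minimal
piece 2:i rests on {1:i}
piece 3:j rests on {0:h}
piece 4:k rests on {3:j}
piece 5:i rests on {2:i}
piece 6:i rests on {5:i}
piece 7:h rests on {4:k}
piece 8:j rests on {7:h}
piece 9:j rests on {8:j}
minimal pieces: {0:h, 1:i}
ways to finish when only these pieces remain (= sum over removing one remaining piece with nothing left below it):
  1 left: {6}→1  {9}→1
  2 left: {5,6}→1  {6,9}→2  {8,9}→1
  3 left: {2,5,6}→1  {5,6,9}→3  {6,8,9}→3  {7,8,9}→1
  4 left: {1,2,5,6}→1  {2,5,6,9}→4  {4,7,8,9}→1  {5,6,8,9}→6  {6,7,8,9}→4
  5 left: {1,2,5,6,9}→5  {2,5,6,8,9}→10  {3,4,7,8,9}→1  {4,6,7,8,9}→5  {5,6,7,8,9}→10
  6 left: {0,3,4,7,8,9}→1  {1,2,5,6,8,9}→15  {2,5,6,7,8,9}→20  {3,4,6,7,8,9}→6  {4,5,6,7,8,9}→15
  7 left: {0,3,4,6,7,8,9}→7  {1,2,5,6,7,8,9}→35  {2,4,5,6,7,8,9}→35  {3,4,5,6,7,8,9}→21
  8 left: {0,3,4,5,6,7,8,9}→28  {1,2,4,5,6,7,8,9}→70  {2,3,4,5,6,7,8,9}→56
  placing 0:h first → 126 extensions
  placing 1:i first → 84 extensions
total linear extensions = 210

210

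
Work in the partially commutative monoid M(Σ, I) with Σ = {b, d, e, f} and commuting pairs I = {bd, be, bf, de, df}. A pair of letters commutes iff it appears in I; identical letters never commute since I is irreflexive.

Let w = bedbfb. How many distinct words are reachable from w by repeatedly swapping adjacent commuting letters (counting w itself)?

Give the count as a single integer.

60

0(b) covers ∅
1(e) covers ∅
2(d) covers ∅
3(b) covers 0:b
4(f) covers 1:e
5(b) covers 3:b
floor of heap: 0:b, 1:e, 2:d
completions by unplaced set U, small U first (add the entries for U minus each lowest piece of U):
  |U|=1: {2}:1  {4}:1  {5}:1
  |U|=2: {1,4}:1  {2,4}:2  {2,5}:2  {3,5}:1  {4,5}:2
  |U|=3: {0,3,5}:1  {1,2,4}:3  {1,4,5}:3  {2,3,5}:3  {2,4,5}:6  {3,4,5}:3
  |U|=4: {0,2,3,5}:4  {0,3,4,5}:4  {1,2,4,5}:12  {1,3,4,5}:6  {2,3,4,5}:12
  start at 0(b): 30
  start at 1(e): 20
  start at 2(d): 10
sum over floor = 60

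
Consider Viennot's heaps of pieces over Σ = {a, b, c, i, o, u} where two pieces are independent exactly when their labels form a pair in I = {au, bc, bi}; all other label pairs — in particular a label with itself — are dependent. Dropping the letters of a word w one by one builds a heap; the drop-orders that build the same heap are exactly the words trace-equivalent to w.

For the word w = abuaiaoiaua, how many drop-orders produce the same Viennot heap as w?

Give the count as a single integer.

piece 0:a — minimal
piece 1:b rests on {0:a}
piece 2:u rests on {1:b}
piece 3:a rests on {1:b}
piece 4:i rests on {2:u, 3:a}
piece 5:a rests on {4:i}
piece 6:o rests on {5:a}
piece 7:i rests on {6:o}
piece 8:a rests on {7:i}
piece 9:u rests on {7:i}
piece 10:a rests on {8:a}
minimal pieces: {0:a}
ways to finish when only these pieces remain (= sum over removing one remaining piece with nothing left below it):
  1 left: {9}→1  {10}→1
  2 left: {8,10}→1  {9,10}→2
  3 left: {8,9,10}→3
  4 left: {7,8,9,10}→3
  5 left: {6,7,8,9,10}→3
  6 left: {5,6,7,8,9,10}→3
  7 left: {4,5,6,7,8,9,10}→3
  8 left: {2,4,5,6,7,8,9,10}→3  {3,4,5,6,7,8,9,10}→3
  9 left: {2,3,4,5,6,7,8,9,10}→6
  placing 0:a first → 6 extensions

6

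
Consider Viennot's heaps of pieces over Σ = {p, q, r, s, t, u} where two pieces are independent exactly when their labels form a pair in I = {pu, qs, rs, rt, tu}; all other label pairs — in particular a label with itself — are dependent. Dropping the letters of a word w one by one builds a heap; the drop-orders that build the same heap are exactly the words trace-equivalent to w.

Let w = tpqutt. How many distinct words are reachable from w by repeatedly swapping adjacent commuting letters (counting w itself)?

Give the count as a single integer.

piece 0:t — minimal
piece 1:p rests on {0:t}
piece 2:q rests on {1:p}
piece 3:u rests on {2:q}
piece 4:t rests on {2:q}
piece 5:t rests on {4:t}
minimal pieces: {0:t}
ways to finish when only these pieces remain (= sum over removing one remaining piece with nothing left below it):
  1 left: {3}→1  {5}→1
  2 left: {3,5}→2  {4,5}→1
  3 left: {3,4,5}→3
  4 left: {2,3,4,5}→3
  placing 0:t first → 3 extensions

3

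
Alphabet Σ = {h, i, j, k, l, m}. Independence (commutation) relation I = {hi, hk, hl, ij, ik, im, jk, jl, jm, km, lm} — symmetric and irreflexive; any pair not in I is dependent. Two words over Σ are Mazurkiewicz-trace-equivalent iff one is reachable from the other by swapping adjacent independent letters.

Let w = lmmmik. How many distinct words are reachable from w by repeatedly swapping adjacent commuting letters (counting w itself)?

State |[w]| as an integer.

drop 0:l onto floor
drop 1:m onto floor
drop 2:m onto {1:m}
drop 3:m onto {2:m}
drop 4:i onto {0:l}
drop 5:k onto {0:l}
ground layer = {0:l, 1:m}
drop-orders for the pieces not yet dropped (sum over which currently-grounded one goes next):
  1 to go: {3} 1  {4} 1  {5} 1
  2 to go: {2,3} 1  {3,4} 2  {3,5} 2  {4,5} 2
  3 to go: {0,4,5} 2  {1,2,3} 1  {2,3,4} 3  {2,3,5} 3  {3,4,5} 6
  4 to go: {0,3,4,5} 8  {1,2,3,4} 4  {1,2,3,5} 4  {2,3,4,5} 12
  if 0:l drops first: 20 orders
  if 1:m drops first: 20 orders
heap linearizations: 40

40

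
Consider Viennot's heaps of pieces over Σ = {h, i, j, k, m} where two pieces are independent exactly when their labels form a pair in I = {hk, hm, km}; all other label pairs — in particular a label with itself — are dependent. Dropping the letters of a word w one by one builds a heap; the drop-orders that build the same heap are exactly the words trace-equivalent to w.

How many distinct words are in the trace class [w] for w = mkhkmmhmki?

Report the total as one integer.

0(m) covers ∅
1(k) covers ∅
2(h) covers ∅
3(k) covers 1:k
4(m) covers 0:m
5(m) covers 4:m
6(h) covers 2:h
7(m) covers 5:m
8(k) covers 3:k
9(i) covers 6:h, 7:m, 8:k
floor of heap: 0:m, 1:k, 2:h
completions by unplaced set U, small U first (add the entries for U minus each lowest piece of U):
  |U|=1: {9}:1
  |U|=2: {6,9}:1  {7,9}:1  {8,9}:1
  |U|=3: {2,6,9}:1  {3,8,9}:1  {5,7,9}:1  {6,7,9}:2  {6,8,9}:2  {7,8,9}:2
  |U|=4: {1,3,8,9}:1  {2,6,7,9}:3  {2,6,8,9}:3  {3,6,8,9}:3  {3,7,8,9}:3  {4,5,7,9}:1  {5,6,7,9}:3  {5,7,8,9}:3  {6,7,8,9}:6
  |U|=5: {0,4,5,7,9}:1  {1,3,6,8,9}:4  {1,3,7,8,9}:4  {2,3,6,8,9}:6  {2,5,6,7,9}:6  {2,6,7,8,9}:12  {3,5,7,8,9}:6  {3,6,7,8,9}:12  {4,5,6,7,9}:4  {4,5,7,8,9}:4  {5,6,7,8,9}:12
  |U|=6: {0,4,5,6,7,9}:5  {0,4,5,7,8,9}:5  {1,2,3,6,8,9}:10  {1,3,5,7,8,9}:10  {1,3,6,7,8,9}:20  {2,3,6,7,8,9}:30  {2,4,5,6,7,9}:10  {2,5,6,7,8,9}:30  {3,4,5,7,8,9}:10  {3,5,6,7,8,9}:30  {4,5,6,7,8,9}:20
  |U|=7: {0,2,4,5,6,7,9}:15  {0,3,4,5,7,8,9}:15  {0,4,5,6,7,8,9}:30  {1,2,3,6,7,8,9}:60  {1,3,4,5,7,8,9}:20  {1,3,5,6,7,8,9}:60  {2,3,5,6,7,8,9}:90  {2,4,5,6,7,8,9}:60  {3,4,5,6,7,8,9}:60
  |U|=8: {0,1,3,4,5,7,8,9}:35  {0,2,4,5,6,7,8,9}:105  {0,3,4,5,6,7,8,9}:105  {1,2,3,5,6,7,8,9}:210  {1,3,4,5,6,7,8,9}:140  {2,3,4,5,6,7,8,9}:210
  start at 0(m): 560
  start at 1(k): 420
  start at 2(h): 280
sum over floor = 1260

1260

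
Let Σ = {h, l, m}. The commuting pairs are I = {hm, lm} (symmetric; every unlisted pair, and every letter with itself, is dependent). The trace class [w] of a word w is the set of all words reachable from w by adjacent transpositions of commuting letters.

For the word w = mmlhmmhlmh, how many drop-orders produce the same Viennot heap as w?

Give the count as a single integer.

#0=m has no predecessor
#1=m depends on [0:m]
#2=l has no predecessor
#3=h depends on [2:l]
#4=m depends on [1:m]
#5=m depends on [4:m]
#6=h depends on [3:h]
#7=l depends on [6:h]
#8=m depends on [5:m]
#9=h depends on [7:l]
sources: [0:m, 2:l]
N(rest) = Σ N(rest − s) over sources s of rest; N(one piece) = 1:
  size 1 → [8]=1  [9]=1
  size 2 → [5,8]=1  [7,9]=1  [8,9]=2
  size 3 → [4,5,8]=1  [5,8,9]=3  [6,7,9]=1  [7,8,9]=3
  size 4 → [1,4,5,8]=1  [3,6,7,9]=1  [4,5,8,9]=4  [5,7,8,9]=6  [6,7,8,9]=4
  size 5 → [0,1,4,5,8]=1  [1,4,5,8,9]=5  [2,3,6,7,9]=1  [3,6,7,8,9]=5  [4,5,7,8,9]=10  [5,6,7,8,9]=10
  size 6 → [0,1,4,5,8,9]=6  [1,4,5,7,8,9]=15  [2,3,6,7,8,9]=6  [3,5,6,7,8,9]=15  [4,5,6,7,8,9]=20
  size 7 → [0,1,4,5,7,8,9]=21  [1,4,5,6,7,8,9]=35  [2,3,5,6,7,8,9]=21  [3,4,5,6,7,8,9]=35
  size 8 → [0,1,4,5,6,7,8,9]=56  [1,3,4,5,6,7,8,9]=70  [2,3,4,5,6,7,8,9]=56
  first=0(m) contributes 126
  first=2(l) contributes 126
|[w]| = 252

252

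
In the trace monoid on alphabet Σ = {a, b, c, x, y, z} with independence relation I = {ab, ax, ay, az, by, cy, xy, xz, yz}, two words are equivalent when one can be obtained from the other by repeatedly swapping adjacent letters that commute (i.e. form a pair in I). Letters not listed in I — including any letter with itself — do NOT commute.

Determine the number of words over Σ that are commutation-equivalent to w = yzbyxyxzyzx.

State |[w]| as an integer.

drop 0:y onto floor
drop 1:z onto floor
drop 2:b onto {1:z}
drop 3:y onto {0:y}
drop 4:x onto {2:b}
drop 5:y onto {3:y}
drop 6:x onto {4:x}
drop 7:z onto {2:b}
drop 8:y onto {5:y}
drop 9:z onto {7:z}
drop 10:x onto {6:x}
ground layer = {0:y, 1:z}
drop-orders for the pieces not yet dropped (sum over which currently-grounded one goes next):
  1 to go: {8} 1  {9} 1  {10} 1
  2 to go: {5,8} 1  {6,10} 1  {7,9} 1  {8,9} 2  {8,10} 2  {9,10} 2
  3 to go: {3,5,8} 1  {4,6,10} 1  {5,8,9} 3  {5,8,10} 3  {6,8,10} 3  {6,9,10} 3  {7,8,9} 3  {7,9,10} 3  {8,9,10} 6
  4 to go: {0,3,5,8} 1  {3,5,8,9} 4  {3,5,8,10} 4  {4,6,8,10} 4  {4,6,9,10} 4  {5,6,8,10} 6  {5,7,8,9} 6  {5,8,9,10} 12  {6,7,9,10} 6  {6,8,9,10} 12  {7,8,9,10} 12
  5 to go: {0,3,5,8,9} 5  {0,3,5,8,10} 5  {3,5,6,8,10} 10  {3,5,7,8,9} 10  {3,5,8,9,10} 20  {4,5,6,8,10} 10  {4,6,7,9,10} 10  {4,6,8,9,10} 20  {5,6,8,9,10} 30  {5,7,8,9,10} 30  {6,7,8,9,10} 30
  6 to go: {0,3,5,6,8,10} 15  {0,3,5,7,8,9} 15  {0,3,5,8,9,10} 30  {2,4,6,7,9,10} 10  {3,4,5,6,8,10} 20  {3,5,6,8,9,10} 60  {3,5,7,8,9,10} 60  {4,5,6,8,9,10} 60  {4,6,7,8,9,10} 60  {5,6,7,8,9,10} 90
  7 to go: {0,3,4,5,6,8,10} 35  {0,3,5,6,8,9,10} 105  {0,3,5,7,8,9,10} 105  {1,2,4,6,7,9,10} 10  {2,4,6,7,8,9,10} 70  {3,4,5,6,8,9,10} 140  {3,5,6,7,8,9,10} 210  {4,5,6,7,8,9,10} 210
  8 to go: {0,3,4,5,6,8,9,10} 280  {0,3,5,6,7,8,9,10} 420  {1,2,4,6,7,8,9,10} 80  {2,4,5,6,7,8,9,10} 280  {3,4,5,6,7,8,9,10} 560
  9 to go: {0,3,4,5,6,7,8,9,10} 1260  {1,2,4,5,6,7,8,9,10} 360  {2,3,4,5,6,7,8,9,10} 840
  if 0:y drops first: 1200 orders
  if 1:z drops first: 2100 orders
heap linearizations: 3300

3300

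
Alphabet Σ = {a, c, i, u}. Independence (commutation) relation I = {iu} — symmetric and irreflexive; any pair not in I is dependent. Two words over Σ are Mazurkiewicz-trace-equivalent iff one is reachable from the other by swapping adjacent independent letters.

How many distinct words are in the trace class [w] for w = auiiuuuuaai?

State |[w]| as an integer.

21

piece 0:a — minimal
piece 1:u rests on {0:a}
piece 2:i rests on {0:a}
piece 3:i rests on {2:i}
piece 4:u rests on {1:u}
piece 5:u rests on {4:u}
piece 6:u rests on {5:u}
piece 7:u rests on {6:u}
piece 8:a rests on {3:i, 7:u}
piece 9:a rests on {8:a}
piece 10:i rests on {9:a}
minimal pieces: {0:a}
ways to finish when only these pieces remain (= sum over removing one remaining piece with nothing left below it):
  1 left: {10}→1
  2 left: {9,10}→1
  3 left: {8,9,10}→1
  4 left: {3,8,9,10}→1  {7,8,9,10}→1
  5 left: {2,3,8,9,10}→1  {3,7,8,9,10}→2  {6,7,8,9,10}→1
  6 left: {2,3,7,8,9,10}→3  {3,6,7,8,9,10}→3  {5,6,7,8,9,10}→1
  7 left: {2,3,6,7,8,9,10}→6  {3,5,6,7,8,9,10}→4  {4,5,6,7,8,9,10}→1
  8 left: {1,4,5,6,7,8,9,10}→1  {2,3,5,6,7,8,9,10}→10  {3,4,5,6,7,8,9,10}→5
  9 left: {1,3,4,5,6,7,8,9,10}→6  {2,3,4,5,6,7,8,9,10}→15
  placing 0:a first → 21 extensions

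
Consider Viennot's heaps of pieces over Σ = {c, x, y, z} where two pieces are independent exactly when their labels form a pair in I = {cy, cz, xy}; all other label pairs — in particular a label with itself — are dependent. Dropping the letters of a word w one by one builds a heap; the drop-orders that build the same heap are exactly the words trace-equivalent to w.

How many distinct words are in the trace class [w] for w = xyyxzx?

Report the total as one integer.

0(x) covers ∅
1(y) covers ∅
2(y) covers 1:y
3(x) covers 0:x
4(z) covers 2:y, 3:x
5(x) covers 4:z
floor of heap: 0:x, 1:y
completions by unplaced set U, small U first (add the entries for U minus each lowest piece of U):
  |U|=1: {5}:1
  |U|=2: {4,5}:1
  |U|=3: {2,4,5}:1  {3,4,5}:1
  |U|=4: {0,3,4,5}:1  {1,2,4,5}:1  {2,3,4,5}:2
  start at 0(x): 3
  start at 1(y): 3
sum over floor = 6

6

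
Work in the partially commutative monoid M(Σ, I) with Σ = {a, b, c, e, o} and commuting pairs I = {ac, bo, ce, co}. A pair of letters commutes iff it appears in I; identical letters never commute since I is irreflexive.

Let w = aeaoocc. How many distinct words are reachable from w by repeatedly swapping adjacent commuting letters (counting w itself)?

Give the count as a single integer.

21

0(a) covers ∅
1(e) covers 0:a
2(a) covers 1:e
3(o) covers 2:a
4(o) covers 3:o
5(c) covers ∅
6(c) covers 5:c
floor of heap: 0:a, 5:c
completions by unplaced set U, small U first (add the entries for U minus each lowest piece of U):
  |U|=1: {4}:1  {6}:1
  |U|=2: {3,4}:1  {4,6}:2  {5,6}:1
  |U|=3: {2,3,4}:1  {3,4,6}:3  {4,5,6}:3
  |U|=4: {1,2,3,4}:1  {2,3,4,6}:4  {3,4,5,6}:6
  |U|=5: {0,1,2,3,4}:1  {1,2,3,4,6}:5  {2,3,4,5,6}:10
  start at 0(a): 15
  start at 5(c): 6
sum over floor = 21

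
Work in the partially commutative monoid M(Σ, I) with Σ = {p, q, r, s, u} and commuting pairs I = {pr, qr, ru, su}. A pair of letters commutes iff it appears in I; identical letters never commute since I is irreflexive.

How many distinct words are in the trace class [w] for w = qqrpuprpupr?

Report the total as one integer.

165

0(q) covers ∅
1(q) covers 0:q
2(r) covers ∅
3(p) covers 1:q
4(u) covers 3:p
5(p) covers 4:u
6(r) covers 2:r
7(p) covers 5:p
8(u) covers 7:p
9(p) covers 8:u
10(r) covers 6:r
floor of heap: 0:q, 2:r
completions by unplaced set U, small U first (add the entries for U minus each lowest piece of U):
  |U|=1: {9}:1  {10}:1
  |U|=2: {6,10}:1  {8,9}:1  {9,10}:2
  |U|=3: {2,6,10}:1  {6,9,10}:3  {7,8,9}:1  {8,9,10}:3
  |U|=4: {2,6,9,10}:4  {5,7,8,9}:1  {6,8,9,10}:6  {7,8,9,10}:4
  |U|=5: {2,6,8,9,10}:10  {4,5,7,8,9}:1  {5,7,8,9,10}:5  {6,7,8,9,10}:10
  |U|=6: {2,6,7,8,9,10}:20  {3,4,5,7,8,9}:1  {4,5,7,8,9,10}:6  {5,6,7,8,9,10}:15
  |U|=7: {1,3,4,5,7,8,9}:1  {2,5,6,7,8,9,10}:35  {3,4,5,7,8,9,10}:7  {4,5,6,7,8,9,10}:21
  |U|=8: {0,1,3,4,5,7,8,9}:1  {1,3,4,5,7,8,9,10}:8  {2,4,5,6,7,8,9,10}:56  {3,4,5,6,7,8,9,10}:28
  |U|=9: {0,1,3,4,5,7,8,9,10}:9  {1,3,4,5,6,7,8,9,10}:36  {2,3,4,5,6,7,8,9,10}:84
  start at 0(q): 120
  start at 2(r): 45
sum over floor = 165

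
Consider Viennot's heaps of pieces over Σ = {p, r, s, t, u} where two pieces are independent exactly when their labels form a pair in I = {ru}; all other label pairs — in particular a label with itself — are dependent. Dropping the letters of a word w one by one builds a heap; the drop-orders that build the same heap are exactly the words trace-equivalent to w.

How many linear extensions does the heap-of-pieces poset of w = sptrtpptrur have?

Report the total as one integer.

0(s) covers ∅
1(p) covers 0:s
2(t) covers 1:p
3(r) covers 2:t
4(t) covers 3:r
5(p) covers 4:t
6(p) covers 5:p
7(t) covers 6:p
8(r) covers 7:t
9(u) covers 7:t
10(r) covers 8:r
floor of heap: 0:s
completions by unplaced set U, small U first (add the entries for U minus each lowest piece of U):
  |U|=1: {9}:1  {10}:1
  |U|=2: {8,10}:1  {9,10}:2
  |U|=3: {8,9,10}:3
  |U|=4: {7,8,9,10}:3
  |U|=5: {6,7,8,9,10}:3
  |U|=6: {5,6,7,8,9,10}:3
  |U|=7: {4,5,6,7,8,9,10}:3
  |U|=8: {3,4,5,6,7,8,9,10}:3
  |U|=9: {2,3,4,5,6,7,8,9,10}:3
  start at 0(s): 3

3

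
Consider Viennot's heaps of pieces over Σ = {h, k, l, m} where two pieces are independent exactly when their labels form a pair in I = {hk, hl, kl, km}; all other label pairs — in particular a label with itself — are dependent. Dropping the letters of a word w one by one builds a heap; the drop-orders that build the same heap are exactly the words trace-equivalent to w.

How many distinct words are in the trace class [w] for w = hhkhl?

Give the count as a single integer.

#0=h has no predecessor
#1=h depends on [0:h]
#2=k has no predecessor
#3=h depends on [1:h]
#4=l has no predecessor
sources: [0:h, 2:k, 4:l]
N(rest) = Σ N(rest − s) over sources s of rest; N(one piece) = 1:
  size 1 → [2]=1  [3]=1  [4]=1
  size 2 → [1,3]=1  [2,3]=2  [2,4]=2  [3,4]=2
  size 3 → [0,1,3]=1  [1,2,3]=3  [1,3,4]=3  [2,3,4]=6
  first=0(h) contributes 12
  first=2(k) contributes 4
  first=4(l) contributes 4
|[w]| = 20

20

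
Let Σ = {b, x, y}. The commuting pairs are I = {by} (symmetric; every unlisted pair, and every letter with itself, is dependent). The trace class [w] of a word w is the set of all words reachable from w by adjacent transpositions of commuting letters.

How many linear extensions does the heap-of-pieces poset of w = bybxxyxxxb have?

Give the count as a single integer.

piece 0:b — minimal
piece 1:y — minimal
piece 2:b rests on {0:b}
piece 3:x rests on {1:y, 2:b}
piece 4:x rests on {3:x}
piece 5:y rests on {4:x}
piece 6:x rests on {5:y}
piece 7:x rests on {6:x}
piece 8:x rests on {7:x}
piece 9:b rests on {8:x}
minimal pieces: {0:b, 1:y}
ways to finish when only these pieces remain (= sum over removing one remaining piece with nothing left below it):
  1 left: {9}→1
  2 left: {8,9}→1
  3 left: {7,8,9}→1
  4 left: {6,7,8,9}→1
  5 left: {5,6,7,8,9}→1
  6 left: {4,5,6,7,8,9}→1
  7 left: {3,4,5,6,7,8,9}→1
  8 left: {1,3,4,5,6,7,8,9}→1  {2,3,4,5,6,7,8,9}→1
  placing 0:b first → 2 extensions
  placing 1:y first → 1 extensions
total linear extensions = 3

3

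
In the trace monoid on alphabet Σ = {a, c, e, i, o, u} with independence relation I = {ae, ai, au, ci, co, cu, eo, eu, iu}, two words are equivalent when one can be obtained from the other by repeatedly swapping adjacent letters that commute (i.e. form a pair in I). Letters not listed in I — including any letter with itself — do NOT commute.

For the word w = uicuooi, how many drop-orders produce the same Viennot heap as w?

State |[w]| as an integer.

21

piece 0:u — minimal
piece 1:i — minimal
piece 2:c — minimal
piece 3:u rests on {0:u}
piece 4:o rests on {1:i, 3:u}
piece 5:o rests on {4:o}
piece 6:i rests on {5:o}
minimal pieces: {0:u, 1:i, 2:c}
ways to finish when only these pieces remain (= sum over removing one remaining piece with nothing left below it):
  1 left: {2}→1  {6}→1
  2 left: {2,6}→2  {5,6}→1
  3 left: {2,5,6}→3  {4,5,6}→1
  4 left: {1,4,5,6}→1  {2,4,5,6}→4  {3,4,5,6}→1
  5 left: {0,3,4,5,6}→1  {1,2,4,5,6}→5  {1,3,4,5,6}→2  {2,3,4,5,6}→5
  placing 0:u first → 12 extensions
  placing 1:i first → 6 extensions
  placing 2:c first → 3 extensions
total linear extensions = 21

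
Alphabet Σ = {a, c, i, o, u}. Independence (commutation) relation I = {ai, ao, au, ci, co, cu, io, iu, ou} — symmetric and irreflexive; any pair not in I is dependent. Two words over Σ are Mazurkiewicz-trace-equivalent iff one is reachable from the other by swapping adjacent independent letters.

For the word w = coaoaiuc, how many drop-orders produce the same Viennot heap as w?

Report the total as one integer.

piece 0:c — minimal
piece 1:o — minimal
piece 2:a rests on {0:c}
piece 3:o rests on {1:o}
piece 4:a rests on {2:a}
piece 5:i — minimal
piece 6:u — minimal
piece 7:c rests on {4:a}
minimal pieces: {0:c, 1:o, 5:i, 6:u}
ways to finish when only these pieces remain (= sum over removing one remaining piece with nothing left below it):
  1 left: {3}→1  {5}→1  {6}→1  {7}→1
  2 left: {1,3}→1  {3,5}→2  {3,6}→2  {3,7}→2  {4,7}→1  {5,6}→2  {5,7}→2  {6,7}→2
  3 left: {1,3,5}→3  {1,3,6}→3  {1,3,7}→3  {2,4,7}→1  {3,4,7}→3  {3,5,6}→6  {3,5,7}→6  {3,6,7}→6  {4,5,7}→3  {4,6,7}→3  {5,6,7}→6
  4 left: {0,2,4,7}→1  {1,3,4,7}→6  {1,3,5,6}→12  {1,3,5,7}→12  {1,3,6,7}→12  {2,3,4,7}→4  {2,4,5,7}→4  {2,4,6,7}→4  {3,4,5,7}→12  {3,4,6,7}→12  {3,5,6,7}→24  {4,5,6,7}→12
  5 left: {0,2,3,4,7}→5  {0,2,4,5,7}→5  {0,2,4,6,7}→5  {1,2,3,4,7}→10  {1,3,4,5,7}→30  {1,3,4,6,7}→30  {1,3,5,6,7}→60  {2,3,4,5,7}→20  {2,3,4,6,7}→20  {2,4,5,6,7}→20  {3,4,5,6,7}→60
  6 left: {0,1,2,3,4,7}→15  {0,2,3,4,5,7}→30  {0,2,3,4,6,7}→30  {0,2,4,5,6,7}→30  {1,2,3,4,5,7}→60  {1,2,3,4,6,7}→60  {1,3,4,5,6,7}→180  {2,3,4,5,6,7}→120
  placing 0:c first → 420 extensions
  placing 1:o first → 210 extensions
  placing 5:i first → 105 extensions
  placing 6:u first → 105 extensions
total linear extensions = 840

840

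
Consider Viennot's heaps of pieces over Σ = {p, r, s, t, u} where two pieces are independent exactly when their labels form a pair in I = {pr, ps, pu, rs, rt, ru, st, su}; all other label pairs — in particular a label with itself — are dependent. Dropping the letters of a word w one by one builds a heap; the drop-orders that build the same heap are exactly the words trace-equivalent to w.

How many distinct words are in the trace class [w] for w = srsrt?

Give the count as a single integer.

30

drop 0:s onto floor
drop 1:r onto floor
drop 2:s onto {0:s}
drop 3:r onto {1:r}
drop 4:t onto floor
ground layer = {0:s, 1:r, 4:t}
drop-orders for the pieces not yet dropped (sum over which currently-grounded one goes next):
  1 to go: {2} 1  {3} 1  {4} 1
  2 to go: {0,2} 1  {1,3} 1  {2,3} 2  {2,4} 2  {3,4} 2
  3 to go: {0,2,3} 3  {0,2,4} 3  {1,2,3} 3  {1,3,4} 3  {2,3,4} 6
  if 0:s drops first: 12 orders
  if 1:r drops first: 12 orders
  if 4:t drops first: 6 orders
heap linearizations: 30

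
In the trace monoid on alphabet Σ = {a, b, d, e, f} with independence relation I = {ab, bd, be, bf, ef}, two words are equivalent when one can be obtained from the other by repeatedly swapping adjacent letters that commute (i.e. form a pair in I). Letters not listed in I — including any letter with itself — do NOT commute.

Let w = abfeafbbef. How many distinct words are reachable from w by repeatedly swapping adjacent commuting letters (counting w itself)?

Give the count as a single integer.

720

drop 0:a onto floor
drop 1:b onto floor
drop 2:f onto {0:a}
drop 3:e onto {0:a}
drop 4:a onto {2:f, 3:e}
drop 5:f onto {4:a}
drop 6:b onto {1:b}
drop 7:b onto {6:b}
drop 8:e onto {4:a}
drop 9:f onto {5:f}
ground layer = {0:a, 1:b}
drop-orders for the pieces not yet dropped (sum over which currently-grounded one goes next):
  1 to go: {7} 1  {8} 1  {9} 1
  2 to go: {5,9} 1  {6,7} 1  {7,8} 2  {7,9} 2  {8,9} 2
  3 to go: {1,6,7} 1  {5,7,9} 3  {5,8,9} 3  {6,7,8} 3  {6,7,9} 3  {7,8,9} 6
  4 to go: {1,6,7,8} 4  {1,6,7,9} 4  {4,5,8,9} 3  {5,6,7,9} 6  {5,7,8,9} 12  {6,7,8,9} 12
  5 to go: {1,5,6,7,9} 10  {1,6,7,8,9} 20  {2,4,5,8,9} 3  {3,4,5,8,9} 3  {4,5,7,8,9} 15  {5,6,7,8,9} 30
  6 to go: {1,5,6,7,8,9} 60  {2,3,4,5,8,9} 6  {2,4,5,7,8,9} 18  {3,4,5,7,8,9} 18  {4,5,6,7,8,9} 45
  7 to go: {0,2,3,4,5,8,9} 6  {1,4,5,6,7,8,9} 105  {2,3,4,5,7,8,9} 42  {2,4,5,6,7,8,9} 63  {3,4,5,6,7,8,9} 63
  8 to go: {0,2,3,4,5,7,8,9} 48  {1,2,4,5,6,7,8,9} 168  {1,3,4,5,6,7,8,9} 168  {2,3,4,5,6,7,8,9} 168
  if 0:a drops first: 504 orders
  if 1:b drops first: 216 orders
heap linearizations: 720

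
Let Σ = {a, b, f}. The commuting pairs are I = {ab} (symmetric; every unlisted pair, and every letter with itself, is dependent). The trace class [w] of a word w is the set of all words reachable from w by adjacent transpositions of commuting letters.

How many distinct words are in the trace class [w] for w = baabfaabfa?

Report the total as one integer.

18

piece 0:b — minimal
piece 1:a — minimal
piece 2:a rests on {1:a}
piece 3:b rests on {0:b}
piece 4:f rests on {2:a, 3:b}
piece 5:a rests on {4:f}
piece 6:a rests on {5:a}
piece 7:b rests on {4:f}
piece 8:f rests on {6:a, 7:b}
piece 9:a rests on {8:f}
minimal pieces: {0:b, 1:a}
ways to finish when only these pieces remain (= sum over removing one remaining piece with nothing left below it):
  1 left: {9}→1
  2 left: {8,9}→1
  3 left: {6,8,9}→1  {7,8,9}→1
  4 left: {5,6,8,9}→1  {6,7,8,9}→2
  5 left: {5,6,7,8,9}→3
  6 left: {4,5,6,7,8,9}→3
  7 left: {2,4,5,6,7,8,9}→3  {3,4,5,6,7,8,9}→3
  8 left: {0,3,4,5,6,7,8,9}→3  {1,2,4,5,6,7,8,9}→3  {2,3,4,5,6,7,8,9}→6
  placing 0:b first → 9 extensions
  placing 1:a first → 9 extensions
total linear extensions = 18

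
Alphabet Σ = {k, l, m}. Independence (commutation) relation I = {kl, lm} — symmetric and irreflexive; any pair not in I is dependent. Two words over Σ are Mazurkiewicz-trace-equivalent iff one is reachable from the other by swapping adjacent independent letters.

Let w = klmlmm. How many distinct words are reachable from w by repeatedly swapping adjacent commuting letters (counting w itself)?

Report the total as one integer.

#0=k has no predecessor
#1=l has no predecessor
#2=m depends on [0:k]
#3=l depends on [1:l]
#4=m depends on [2:m]
#5=m depends on [4:m]
sources: [0:k, 1:l]
N(rest) = Σ N(rest − s) over sources s of rest; N(one piece) = 1:
  size 1 → [3]=1  [5]=1
  size 2 → [1,3]=1  [3,5]=2  [4,5]=1
  size 3 → [1,3,5]=3  [2,4,5]=1  [3,4,5]=3
  size 4 → [0,2,4,5]=1  [1,3,4,5]=6  [2,3,4,5]=4
  first=0(k) contributes 10
  first=1(l) contributes 5
|[w]| = 15

15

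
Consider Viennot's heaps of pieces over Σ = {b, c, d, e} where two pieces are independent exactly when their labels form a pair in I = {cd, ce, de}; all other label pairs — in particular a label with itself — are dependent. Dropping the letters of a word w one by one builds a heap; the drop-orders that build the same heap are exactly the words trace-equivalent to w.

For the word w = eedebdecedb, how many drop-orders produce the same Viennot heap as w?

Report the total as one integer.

120

0(e) covers ∅
1(e) covers 0:e
2(d) covers ∅
3(e) covers 1:e
4(b) covers 2:d, 3:e
5(d) covers 4:b
6(e) covers 4:b
7(c) covers 4:b
8(e) covers 6:e
9(d) covers 5:d
10(b) covers 7:c, 8:e, 9:d
floor of heap: 0:e, 2:d
completions by unplaced set U, small U first (add the entries for U minus each lowest piece of U):
  |U|=1: {10}:1
  |U|=2: {7,10}:1  {8,10}:1  {9,10}:1
  |U|=3: {5,9,10}:1  {6,8,10}:1  {7,8,10}:2  {7,9,10}:2  {8,9,10}:2
  |U|=4: {5,7,9,10}:3  {5,8,9,10}:3  {6,7,8,10}:3  {6,8,9,10}:3  {7,8,9,10}:6
  |U|=5: {5,6,8,9,10}:6  {5,7,8,9,10}:12  {6,7,8,9,10}:12
  |U|=6: {5,6,7,8,9,10}:30
  |U|=7: {4,5,6,7,8,9,10}:30
  |U|=8: {2,4,5,6,7,8,9,10}:30  {3,4,5,6,7,8,9,10}:30
  |U|=9: {1,3,4,5,6,7,8,9,10}:30  {2,3,4,5,6,7,8,9,10}:60
  start at 0(e): 90
  start at 2(d): 30
sum over floor = 120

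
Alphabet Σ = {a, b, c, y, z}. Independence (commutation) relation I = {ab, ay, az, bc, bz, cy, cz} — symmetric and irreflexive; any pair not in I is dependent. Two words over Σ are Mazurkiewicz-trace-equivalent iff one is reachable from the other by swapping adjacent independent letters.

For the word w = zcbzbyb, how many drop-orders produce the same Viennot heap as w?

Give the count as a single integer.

42

drop 0:z onto floor
drop 1:c onto floor
drop 2:b onto floor
drop 3:z onto {0:z}
drop 4:b onto {2:b}
drop 5:y onto {3:z, 4:b}
drop 6:b onto {5:y}
ground layer = {0:z, 1:c, 2:b}
drop-orders for the pieces not yet dropped (sum over which currently-grounded one goes next):
  1 to go: {1} 1  {6} 1
  2 to go: {1,6} 2  {5,6} 1
  3 to go: {1,5,6} 3  {3,5,6} 1  {4,5,6} 1
  4 to go: {0,3,5,6} 1  {1,3,5,6} 4  {1,4,5,6} 4  {2,4,5,6} 1  {3,4,5,6} 2
  5 to go: {0,1,3,5,6} 5  {0,3,4,5,6} 3  {1,2,4,5,6} 5  {1,3,4,5,6} 10  {2,3,4,5,6} 3
  if 0:z drops first: 18 orders
  if 1:c drops first: 6 orders
  if 2:b drops first: 18 orders
heap linearizations: 42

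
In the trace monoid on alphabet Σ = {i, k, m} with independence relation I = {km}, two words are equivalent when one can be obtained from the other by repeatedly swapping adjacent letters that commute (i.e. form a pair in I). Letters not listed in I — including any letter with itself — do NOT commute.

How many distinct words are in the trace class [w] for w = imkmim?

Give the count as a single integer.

drop 0:i onto floor
drop 1:m onto {0:i}
drop 2:k onto {0:i}
drop 3:m onto {1:m}
drop 4:i onto {2:k, 3:m}
drop 5:m onto {4:i}
ground layer = {0:i}
drop-orders for the pieces not yet dropped (sum over which currently-grounded one goes next):
  1 to go: {5} 1
  2 to go: {4,5} 1
  3 to go: {2,4,5} 1  {3,4,5} 1
  4 to go: {1,3,4,5} 1  {2,3,4,5} 2
  if 0:i drops first: 3 orders

3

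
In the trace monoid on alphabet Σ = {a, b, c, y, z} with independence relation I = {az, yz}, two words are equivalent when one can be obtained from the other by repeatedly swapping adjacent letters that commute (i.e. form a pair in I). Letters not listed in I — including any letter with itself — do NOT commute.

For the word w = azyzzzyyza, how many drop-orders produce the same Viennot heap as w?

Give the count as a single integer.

252

piece 0:a — minimal
piece 1:z — minimal
piece 2:y rests on {0:a}
piece 3:z rests on {1:z}
piece 4:z rests on {3:z}
piece 5:z rests on {4:z}
piece 6:y rests on {2:y}
piece 7:y rests on {6:y}
piece 8:z rests on {5:z}
piece 9:a rests on {7:y}
minimal pieces: {0:a, 1:z}
ways to finish when only these pieces remain (= sum over removing one remaining piece with nothing left below it):
  1 left: {8}→1  {9}→1
  2 left: {5,8}→1  {7,9}→1  {8,9}→2
  3 left: {4,5,8}→1  {5,8,9}→3  {6,7,9}→1  {7,8,9}→3
  4 left: {2,6,7,9}→1  {3,4,5,8}→1  {4,5,8,9}→4  {5,7,8,9}→6  {6,7,8,9}→4
  5 left: {0,2,6,7,9}→1  {1,3,4,5,8}→1  {2,6,7,8,9}→5  {3,4,5,8,9}→5  {4,5,7,8,9}→10  {5,6,7,8,9}→10
  6 left: {0,2,6,7,8,9}→6  {1,3,4,5,8,9}→6  {2,5,6,7,8,9}→15  {3,4,5,7,8,9}→15  {4,5,6,7,8,9}→20
  7 left: {0,2,5,6,7,8,9}→21  {1,3,4,5,7,8,9}→21  {2,4,5,6,7,8,9}→35  {3,4,5,6,7,8,9}→35
  8 left: {0,2,4,5,6,7,8,9}→56  {1,3,4,5,6,7,8,9}→56  {2,3,4,5,6,7,8,9}→70
  placing 0:a first → 126 extensions
  placing 1:z first → 126 extensions
total linear extensions = 252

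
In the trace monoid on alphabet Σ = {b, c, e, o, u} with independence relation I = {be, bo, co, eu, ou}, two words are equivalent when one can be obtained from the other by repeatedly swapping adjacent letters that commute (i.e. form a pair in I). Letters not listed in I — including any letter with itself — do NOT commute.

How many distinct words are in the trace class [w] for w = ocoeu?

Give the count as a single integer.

9

#0=o has no predecessor
#1=c has no predecessor
#2=o depends on [0:o]
#3=e depends on [1:c, 2:o]
#4=u depends on [1:c]
sources: [0:o, 1:c]
N(rest) = Σ N(rest − s) over sources s of rest; N(one piece) = 1:
  size 1 → [3]=1  [4]=1
  size 2 → [2,3]=1  [3,4]=2
  size 3 → [0,2,3]=1  [1,3,4]=2  [2,3,4]=3
  first=0(o) contributes 5
  first=1(c) contributes 4
|[w]| = 9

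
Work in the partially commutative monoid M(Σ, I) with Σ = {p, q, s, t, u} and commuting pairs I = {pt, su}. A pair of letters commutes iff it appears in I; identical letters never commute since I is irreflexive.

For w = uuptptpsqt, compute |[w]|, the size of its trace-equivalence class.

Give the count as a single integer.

drop 0:u onto floor
drop 1:u onto {0:u}
drop 2:p onto {1:u}
drop 3:t onto {1:u}
drop 4:p onto {2:p}
drop 5:t onto {3:t}
drop 6:p onto {4:p}
drop 7:s onto {5:t, 6:p}
drop 8:q onto {7:s}
drop 9:t onto {8:q}
ground layer = {0:u}
drop-orders for the pieces not yet dropped (sum over which currently-grounded one goes next):
  1 to go: {9} 1
  2 to go: {8,9} 1
  3 to go: {7,8,9} 1
  4 to go: {5,7,8,9} 1  {6,7,8,9} 1
  5 to go: {3,5,7,8,9} 1  {4,6,7,8,9} 1  {5,6,7,8,9} 2
  6 to go: {2,4,6,7,8,9} 1  {3,5,6,7,8,9} 3  {4,5,6,7,8,9} 3
  7 to go: {2,4,5,6,7,8,9} 4  {3,4,5,6,7,8,9} 6
  8 to go: {2,3,4,5,6,7,8,9} 10
  if 0:u drops first: 10 orders

10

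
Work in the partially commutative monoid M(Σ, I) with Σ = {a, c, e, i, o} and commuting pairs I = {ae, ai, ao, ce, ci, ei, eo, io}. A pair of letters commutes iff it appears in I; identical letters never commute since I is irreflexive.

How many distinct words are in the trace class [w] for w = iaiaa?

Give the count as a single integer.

10

piece 0:i — minimal
piece 1:a — minimal
piece 2:i rests on {0:i}
piece 3:a rests on {1:a}
piece 4:a rests on {3:a}
minimal pieces: {0:i, 1:a}
ways to finish when only these pieces remain (= sum over removing one remaining piece with nothing left below it):
  1 left: {2}→1  {4}→1
  2 left: {0,2}→1  {2,4}→2  {3,4}→1
  3 left: {0,2,4}→3  {1,3,4}→1  {2,3,4}→3
  placing 0:i first → 4 extensions
  placing 1:a first → 6 extensions
total linear extensions = 10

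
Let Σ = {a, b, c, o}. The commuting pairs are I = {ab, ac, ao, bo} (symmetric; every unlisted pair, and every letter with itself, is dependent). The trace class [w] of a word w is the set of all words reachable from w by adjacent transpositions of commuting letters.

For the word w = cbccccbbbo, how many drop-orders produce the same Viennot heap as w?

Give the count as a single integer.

piece 0:c — minimal
piece 1:b rests on {0:c}
piece 2:c rests on {1:b}
piece 3:c rests on {2:c}
piece 4:c rests on {3:c}
piece 5:c rests on {4:c}
piece 6:b rests on {5:c}
piece 7:b rests on {6:b}
piece 8:b rests on {7:b}
piece 9:o rests on {5:c}
minimal pieces: {0:c}
ways to finish when only these pieces remain (= sum over removing one remaining piece with nothing left below it):
  1 left: {8}→1  {9}→1
  2 left: {7,8}→1  {8,9}→2
  3 left: {6,7,8}→1  {7,8,9}→3
  4 left: {6,7,8,9}→4
  5 left: {5,6,7,8,9}→4
  6 left: {4,5,6,7,8,9}→4
  7 left: {3,4,5,6,7,8,9}→4
  8 left: {2,3,4,5,6,7,8,9}→4
  placing 0:c first → 4 extensions

4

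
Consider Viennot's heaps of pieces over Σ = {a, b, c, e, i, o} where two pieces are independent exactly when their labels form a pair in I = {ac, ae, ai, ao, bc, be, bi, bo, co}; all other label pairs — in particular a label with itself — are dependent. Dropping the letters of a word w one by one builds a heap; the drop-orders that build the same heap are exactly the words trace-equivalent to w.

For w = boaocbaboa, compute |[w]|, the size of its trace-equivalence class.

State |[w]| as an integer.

840

piece 0:b — minimal
piece 1:o — minimal
piece 2:a rests on {0:b}
piece 3:o rests on {1:o}
piece 4:c — minimal
piece 5:b rests on {2:a}
piece 6:a rests on {5:b}
piece 7:b rests on {6:a}
piece 8:o rests on {3:o}
piece 9:a rests on {7:b}
minimal pieces: {0:b, 1:o, 4:c}
ways to finish when only these pieces remain (= sum over removing one remaining piece with nothing left below it):
  1 left: {4}→1  {8}→1  {9}→1
  2 left: {3,8}→1  {4,8}→2  {4,9}→2  {7,9}→1  {8,9}→2
  3 left: {1,3,8}→1  {3,4,8}→3  {3,8,9}→3  {4,7,9}→3  {4,8,9}→6  {6,7,9}→1  {7,8,9}→3
  4 left: {1,3,4,8}→4  {1,3,8,9}→4  {3,4,8,9}→12  {3,7,8,9}→6  {4,6,7,9}→4  {4,7,8,9}→12  {5,6,7,9}→1  {6,7,8,9}→4
  5 left: {1,3,4,8,9}→20  {1,3,7,8,9}→10  {2,5,6,7,9}→1  {3,4,7,8,9}→30  {3,6,7,8,9}→10  {4,5,6,7,9}→5  {4,6,7,8,9}→20  {5,6,7,8,9}→5
  6 left: {0,2,5,6,7,9}→1  {1,3,4,7,8,9}→60  {1,3,6,7,8,9}→20  {2,4,5,6,7,9}→6  {2,5,6,7,8,9}→6  {3,4,6,7,8,9}→60  {3,5,6,7,8,9}→15  {4,5,6,7,8,9}→30
  7 left: {0,2,4,5,6,7,9}→7  {0,2,5,6,7,8,9}→7  {1,3,4,6,7,8,9}→140  {1,3,5,6,7,8,9}→35  {2,3,5,6,7,8,9}→21  {2,4,5,6,7,8,9}→42  {3,4,5,6,7,8,9}→105
  8 left: {0,2,3,5,6,7,8,9}→28  {0,2,4,5,6,7,8,9}→56  {1,2,3,5,6,7,8,9}→56  {1,3,4,5,6,7,8,9}→280  {2,3,4,5,6,7,8,9}→168
  placing 0:b first → 504 extensions
  placing 1:o first → 252 extensions
  placing 4:c first → 84 extensions
total linear extensions = 840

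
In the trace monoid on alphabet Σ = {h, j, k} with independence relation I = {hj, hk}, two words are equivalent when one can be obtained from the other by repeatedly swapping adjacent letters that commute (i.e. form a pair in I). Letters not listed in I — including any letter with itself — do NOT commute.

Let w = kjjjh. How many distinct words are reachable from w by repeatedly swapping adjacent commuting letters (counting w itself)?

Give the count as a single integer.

piece 0:k — minimal
piece 1:j rests on {0:k}
piece 2:j rests on {1:j}
piece 3:j rests on {2:j}
piece 4:h — minimal
minimal pieces: {0:k, 4:h}
ways to finish when only these pieces remain (= sum over removing one remaining piece with nothing left below it):
  1 left: {3}→1  {4}→1
  2 left: {2,3}→1  {3,4}→2
  3 left: {1,2,3}→1  {2,3,4}→3
  placing 0:k first → 4 extensions
  placing 4:h first → 1 extensions
total linear extensions = 5

5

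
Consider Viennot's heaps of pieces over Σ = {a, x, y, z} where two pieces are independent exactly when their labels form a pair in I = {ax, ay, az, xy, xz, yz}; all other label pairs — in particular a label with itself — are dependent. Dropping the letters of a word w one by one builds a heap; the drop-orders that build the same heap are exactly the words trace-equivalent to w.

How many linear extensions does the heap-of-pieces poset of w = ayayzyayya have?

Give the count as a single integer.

0(a) covers ∅
1(y) covers ∅
2(a) covers 0:a
3(y) covers 1:y
4(z) covers ∅
5(y) covers 3:y
6(a) covers 2:a
7(y) covers 5:y
8(y) covers 7:y
9(a) covers 6:a
floor of heap: 0:a, 1:y, 4:z
completions by unplaced set U, small U first (add the entries for U minus each lowest piece of U):
  |U|=1: {4}:1  {8}:1  {9}:1
  |U|=2: {4,8}:2  {4,9}:2  {6,9}:1  {7,8}:1  {8,9}:2
  |U|=3: {2,6,9}:1  {4,6,9}:3  {4,7,8}:3  {4,8,9}:6  {5,7,8}:1  {6,8,9}:3  {7,8,9}:3
  |U|=4: {0,2,6,9}:1  {2,4,6,9}:4  {2,6,8,9}:4  {3,5,7,8}:1  {4,5,7,8}:4  {4,6,8,9}:12  {4,7,8,9}:12  {5,7,8,9}:4  {6,7,8,9}:6
  |U|=5: {0,2,4,6,9}:5  {0,2,6,8,9}:5  {1,3,5,7,8}:1  {2,4,6,8,9}:20  {2,6,7,8,9}:10  {3,4,5,7,8}:5  {3,5,7,8,9}:5  {4,5,7,8,9}:20  {4,6,7,8,9}:30  {5,6,7,8,9}:10
  |U|=6: {0,2,4,6,8,9}:30  {0,2,6,7,8,9}:15  {1,3,4,5,7,8}:6  {1,3,5,7,8,9}:6  {2,4,6,7,8,9}:60  {2,5,6,7,8,9}:20  {3,4,5,7,8,9}:30  {3,5,6,7,8,9}:15  {4,5,6,7,8,9}:60
  |U|=7: {0,2,4,6,7,8,9}:105  {0,2,5,6,7,8,9}:35  {1,3,4,5,7,8,9}:42  {1,3,5,6,7,8,9}:21  {2,3,5,6,7,8,9}:35  {2,4,5,6,7,8,9}:140  {3,4,5,6,7,8,9}:105
  |U|=8: {0,2,3,5,6,7,8,9}:70  {0,2,4,5,6,7,8,9}:280  {1,2,3,5,6,7,8,9}:56  {1,3,4,5,6,7,8,9}:168  {2,3,4,5,6,7,8,9}:280
  start at 0(a): 504
  start at 1(y): 630
  start at 4(z): 126
sum over floor = 1260

1260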